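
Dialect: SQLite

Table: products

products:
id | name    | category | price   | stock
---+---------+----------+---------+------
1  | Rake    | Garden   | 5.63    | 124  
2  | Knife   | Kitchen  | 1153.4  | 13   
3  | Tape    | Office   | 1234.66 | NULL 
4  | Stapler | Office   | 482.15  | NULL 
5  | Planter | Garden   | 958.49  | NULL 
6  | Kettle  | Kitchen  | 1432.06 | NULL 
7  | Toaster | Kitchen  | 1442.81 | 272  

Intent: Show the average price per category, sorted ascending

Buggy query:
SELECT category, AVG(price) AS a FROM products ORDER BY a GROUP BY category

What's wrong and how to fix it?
Bug: ORDER BY appears before GROUP BY; SQL clause order requires GROUP BY first

Fix: Move ORDER BY to the end, after GROUP BY

Corrected query:
SELECT category, AVG(price) AS a FROM products GROUP BY category ORDER BY a

Result:
category | a          
---------+------------
Garden   | 482.06     
Office   | 858.405    
Kitchen  | 1342.756667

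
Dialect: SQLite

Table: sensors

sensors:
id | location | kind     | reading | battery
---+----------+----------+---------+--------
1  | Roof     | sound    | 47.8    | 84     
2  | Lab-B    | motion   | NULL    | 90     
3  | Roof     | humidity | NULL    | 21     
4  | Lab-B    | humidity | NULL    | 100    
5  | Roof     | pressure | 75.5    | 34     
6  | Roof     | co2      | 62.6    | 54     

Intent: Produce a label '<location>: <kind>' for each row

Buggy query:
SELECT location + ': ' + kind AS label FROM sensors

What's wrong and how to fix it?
Bug: '+' is numeric addition; on text columns SQLite converts them to 0 instead of concatenating

Fix: Use the || operator for string concatenation

Corrected query:
SELECT location || ': ' || kind AS label FROM sensors

Result:
label          
---------------
Roof: sound    
Lab-B: motion  
Roof: humidity 
Lab-B: humidity
Roof: pressure 
Roof: co2      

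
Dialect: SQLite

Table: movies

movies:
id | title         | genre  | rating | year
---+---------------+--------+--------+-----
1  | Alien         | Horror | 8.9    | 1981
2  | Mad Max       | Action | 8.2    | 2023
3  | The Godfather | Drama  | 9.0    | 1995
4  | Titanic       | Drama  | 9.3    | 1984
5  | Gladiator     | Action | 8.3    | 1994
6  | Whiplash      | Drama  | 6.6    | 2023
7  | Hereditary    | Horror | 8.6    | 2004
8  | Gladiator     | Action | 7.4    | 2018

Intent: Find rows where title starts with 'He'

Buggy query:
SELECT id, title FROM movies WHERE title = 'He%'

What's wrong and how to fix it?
Bug: Wildcards only work with LIKE; '=' treats '%' as a literal character

Fix: Use LIKE for wildcard pattern matching

Corrected query:
SELECT id, title FROM movies WHERE title LIKE 'He%'

Result:
id | title     
---+-----------
7  | Hereditary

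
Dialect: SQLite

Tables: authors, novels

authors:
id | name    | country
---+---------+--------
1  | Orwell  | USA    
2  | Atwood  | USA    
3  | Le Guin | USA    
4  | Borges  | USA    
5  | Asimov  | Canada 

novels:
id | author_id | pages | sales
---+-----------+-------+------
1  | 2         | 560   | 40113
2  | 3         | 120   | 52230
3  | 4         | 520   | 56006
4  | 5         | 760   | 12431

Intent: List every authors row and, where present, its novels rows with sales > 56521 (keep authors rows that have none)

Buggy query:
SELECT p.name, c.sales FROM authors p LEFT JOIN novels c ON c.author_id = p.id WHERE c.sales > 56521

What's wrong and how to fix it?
Bug: A WHERE condition on the right-hand table after LEFT JOIN drops unmatched parents

Fix: Move the right-table condition into the ON clause so unmatched parents are kept

Corrected query:
SELECT p.name, c.sales FROM authors p LEFT JOIN novels c ON c.author_id = p.id AND c.sales > 56521

Result:
name    | sales
--------+------
Orwell  | NULL 
Atwood  | NULL 
Le Guin | NULL 
Borges  | NULL 
Asimov  | NULL 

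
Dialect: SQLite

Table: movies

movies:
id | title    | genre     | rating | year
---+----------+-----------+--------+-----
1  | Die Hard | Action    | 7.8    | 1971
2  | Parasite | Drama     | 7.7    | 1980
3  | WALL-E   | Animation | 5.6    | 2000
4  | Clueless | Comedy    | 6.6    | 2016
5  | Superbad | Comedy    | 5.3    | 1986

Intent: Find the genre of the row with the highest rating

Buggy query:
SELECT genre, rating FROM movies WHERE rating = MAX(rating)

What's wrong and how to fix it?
Bug: MAX(rating) is an aggregate and cannot be used directly in WHERE

Fix: Use a subquery: WHERE rating = (SELECT MAX(rating) FROM movies)

Corrected query:
SELECT genre, rating FROM movies WHERE rating = (SELECT MAX(rating) FROM movies)

Result:
genre  | rating
-------+-------
Action | 7.8   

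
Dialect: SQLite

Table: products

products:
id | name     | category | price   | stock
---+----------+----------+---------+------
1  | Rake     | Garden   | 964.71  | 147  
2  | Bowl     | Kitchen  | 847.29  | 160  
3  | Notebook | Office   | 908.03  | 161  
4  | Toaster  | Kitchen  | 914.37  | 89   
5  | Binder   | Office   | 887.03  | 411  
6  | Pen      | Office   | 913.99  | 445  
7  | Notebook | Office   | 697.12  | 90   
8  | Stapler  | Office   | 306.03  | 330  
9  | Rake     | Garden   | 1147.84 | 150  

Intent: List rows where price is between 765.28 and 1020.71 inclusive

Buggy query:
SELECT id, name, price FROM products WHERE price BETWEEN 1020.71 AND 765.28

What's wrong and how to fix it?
Bug: BETWEEN expects the lower bound first; with 1020.71 AND 765.28 the range is empty

Fix: Write BETWEEN 765.28 AND 1020.71

Corrected query:
SELECT id, name, price FROM products WHERE price BETWEEN 765.28 AND 1020.71

Result:
id | name     | price 
---+----------+-------
1  | Rake     | 964.71
2  | Bowl     | 847.29
3  | Notebook | 908.03
4  | Toaster  | 914.37
5  | Binder   | 887.03
6  | Pen      | 913.99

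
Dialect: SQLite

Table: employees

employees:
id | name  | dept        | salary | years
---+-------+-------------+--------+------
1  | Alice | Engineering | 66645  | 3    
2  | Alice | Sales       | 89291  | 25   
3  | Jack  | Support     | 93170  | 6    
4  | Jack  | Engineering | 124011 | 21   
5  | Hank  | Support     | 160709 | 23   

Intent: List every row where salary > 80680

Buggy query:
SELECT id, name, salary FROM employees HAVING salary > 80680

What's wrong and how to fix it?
Bug: HAVING filters the output of aggregation, but this query has no GROUP BY and no aggregate functions, so SQLite rejects it (HAVING clause on a non-aggregate query); the condition here is per row

Fix: Replace HAVING with WHERE since the condition applies to individual rows

Corrected query:
SELECT id, name, salary FROM employees WHERE salary > 80680

Result:
id | name  | salary
---+-------+-------
2  | Alice | 89291 
3  | Jack  | 93170 
4  | Jack  | 124011
5  | Hank  | 160709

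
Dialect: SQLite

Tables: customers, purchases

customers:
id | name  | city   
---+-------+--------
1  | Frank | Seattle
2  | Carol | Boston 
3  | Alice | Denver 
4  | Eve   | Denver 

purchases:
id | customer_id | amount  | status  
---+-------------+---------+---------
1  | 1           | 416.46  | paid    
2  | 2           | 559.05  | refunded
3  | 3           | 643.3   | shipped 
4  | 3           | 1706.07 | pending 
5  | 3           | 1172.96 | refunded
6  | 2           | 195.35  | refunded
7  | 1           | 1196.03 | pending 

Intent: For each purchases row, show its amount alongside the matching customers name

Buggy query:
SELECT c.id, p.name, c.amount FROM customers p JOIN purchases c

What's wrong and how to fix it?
Bug: Missing join condition: each purchases row is matched to all customers rows instead of just its own

Fix: Specify the join condition linking the foreign key to the parent id

Corrected query:
SELECT c.id, p.name, c.amount FROM customers p JOIN purchases c ON c.customer_id = p.id

Result:
id | name  | amount 
---+-------+--------
1  | Frank | 416.46 
2  | Carol | 559.05 
3  | Alice | 643.3  
4  | Alice | 1706.07
5  | Alice | 1172.96
6  | Carol | 195.35 
7  | Frank | 1196.03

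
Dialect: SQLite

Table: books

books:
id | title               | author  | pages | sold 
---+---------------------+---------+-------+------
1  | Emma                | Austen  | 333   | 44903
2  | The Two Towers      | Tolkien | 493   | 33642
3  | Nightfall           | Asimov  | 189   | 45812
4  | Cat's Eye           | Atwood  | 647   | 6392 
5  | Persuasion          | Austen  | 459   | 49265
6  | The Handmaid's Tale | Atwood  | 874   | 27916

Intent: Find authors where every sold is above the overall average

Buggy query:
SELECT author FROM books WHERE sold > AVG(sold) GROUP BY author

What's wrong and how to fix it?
Bug: AVG() is an aggregate; it can't sit directly in WHERE

Fix: Compute the overall average in a scalar subquery and compare each group's MIN against it in HAVING

Corrected query:
SELECT author FROM books GROUP BY author HAVING MIN(sold) > (SELECT AVG(sold) FROM books)

Result:
author
------
Asimov
Austen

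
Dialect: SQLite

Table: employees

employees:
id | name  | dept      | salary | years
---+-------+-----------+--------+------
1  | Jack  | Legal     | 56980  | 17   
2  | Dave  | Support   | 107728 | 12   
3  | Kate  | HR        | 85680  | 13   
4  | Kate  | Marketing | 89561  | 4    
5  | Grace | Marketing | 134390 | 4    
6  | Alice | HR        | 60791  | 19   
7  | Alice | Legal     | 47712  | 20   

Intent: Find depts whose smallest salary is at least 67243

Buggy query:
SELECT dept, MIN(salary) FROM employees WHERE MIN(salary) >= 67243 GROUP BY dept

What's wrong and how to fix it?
Bug: MIN() in WHERE is a misuse of aggregate

Fix: Use HAVING for the per-group MIN condition

Corrected query:
SELECT dept, MIN(salary) FROM employees GROUP BY dept HAVING MIN(salary) >= 67243

Result:
dept      | MIN(salary)
----------+------------
Marketing | 89561      
Support   | 107728     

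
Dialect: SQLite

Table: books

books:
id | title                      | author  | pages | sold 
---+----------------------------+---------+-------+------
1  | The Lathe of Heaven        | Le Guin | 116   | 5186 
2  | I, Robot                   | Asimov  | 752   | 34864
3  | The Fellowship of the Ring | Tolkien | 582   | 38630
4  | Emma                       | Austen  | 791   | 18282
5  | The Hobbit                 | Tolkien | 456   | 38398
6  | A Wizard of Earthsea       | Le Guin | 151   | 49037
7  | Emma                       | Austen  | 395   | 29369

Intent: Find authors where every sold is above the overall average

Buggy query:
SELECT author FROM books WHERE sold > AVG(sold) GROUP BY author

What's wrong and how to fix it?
Bug: AVG() is an aggregate; it can't sit directly in WHERE

Fix: Compute the overall average in a scalar subquery and compare each group's MIN against it in HAVING

Corrected query:
SELECT author FROM books GROUP BY author HAVING MIN(sold) > (SELECT AVG(sold) FROM books)

Result:
author 
-------
Asimov 
Tolkien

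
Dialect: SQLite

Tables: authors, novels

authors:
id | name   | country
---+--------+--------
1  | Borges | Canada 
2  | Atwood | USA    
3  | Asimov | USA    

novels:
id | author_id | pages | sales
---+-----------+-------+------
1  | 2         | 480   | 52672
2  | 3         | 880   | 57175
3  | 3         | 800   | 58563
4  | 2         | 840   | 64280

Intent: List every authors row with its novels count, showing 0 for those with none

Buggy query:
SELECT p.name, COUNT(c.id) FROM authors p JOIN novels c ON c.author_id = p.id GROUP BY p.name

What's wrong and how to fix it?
Bug: INNER JOIN drops authors rows that have no matching novels rows

Fix: Use LEFT JOIN so parents without children still appear (COUNT(c.id) gives 0)

Corrected query:
SELECT p.name, COUNT(c.id) FROM authors p LEFT JOIN novels c ON c.author_id = p.id GROUP BY p.name

Result:
name   | COUNT(c.id)
-------+------------
Asimov | 2          
Atwood | 2          
Borges | 0          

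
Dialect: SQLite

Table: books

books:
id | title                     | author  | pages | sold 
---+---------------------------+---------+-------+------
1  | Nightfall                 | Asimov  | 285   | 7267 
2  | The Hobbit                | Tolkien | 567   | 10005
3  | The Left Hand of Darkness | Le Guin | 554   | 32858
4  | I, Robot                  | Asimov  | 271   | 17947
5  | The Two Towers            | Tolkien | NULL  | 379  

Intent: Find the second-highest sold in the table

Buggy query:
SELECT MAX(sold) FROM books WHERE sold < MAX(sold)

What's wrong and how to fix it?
Bug: MAX(sold) on the right of the comparison is an aggregate-in-WHERE error

Fix: Put the inner MAX in a scalar subquery

Corrected query:
SELECT MAX(sold) FROM books WHERE sold < (SELECT MAX(sold) FROM books)

Result:
MAX(sold)
---------
17947    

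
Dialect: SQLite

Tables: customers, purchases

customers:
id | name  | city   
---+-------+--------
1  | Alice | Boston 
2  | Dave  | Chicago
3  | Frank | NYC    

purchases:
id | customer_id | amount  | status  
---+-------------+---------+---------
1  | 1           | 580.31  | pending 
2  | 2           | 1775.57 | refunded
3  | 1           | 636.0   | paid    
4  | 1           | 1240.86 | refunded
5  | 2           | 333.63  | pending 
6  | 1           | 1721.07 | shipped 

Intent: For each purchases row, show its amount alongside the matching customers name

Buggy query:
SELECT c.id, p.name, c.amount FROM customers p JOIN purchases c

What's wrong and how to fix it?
Bug: Missing join condition: each purchases row is matched to all customers rows instead of just its own

Fix: Specify the join condition linking the foreign key to the parent id

Corrected query:
SELECT c.id, p.name, c.amount FROM customers p JOIN purchases c ON c.customer_id = p.id

Result:
id | name  | amount 
---+-------+--------
1  | Alice | 580.31 
2  | Dave  | 1775.57
3  | Alice | 636    
4  | Alice | 1240.86
5  | Dave  | 333.63 
6  | Alice | 1721.07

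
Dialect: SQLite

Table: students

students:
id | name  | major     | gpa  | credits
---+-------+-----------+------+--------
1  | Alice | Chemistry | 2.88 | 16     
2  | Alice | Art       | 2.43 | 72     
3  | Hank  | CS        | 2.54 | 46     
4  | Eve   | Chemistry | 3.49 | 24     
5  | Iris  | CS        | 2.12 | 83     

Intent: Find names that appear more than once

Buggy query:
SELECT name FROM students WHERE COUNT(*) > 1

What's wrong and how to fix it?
Bug: COUNT(*) is an aggregate and cannot be used in WHERE

Fix: GROUP BY name, then filter groups with HAVING COUNT(*) > 1

Corrected query:
SELECT name FROM students GROUP BY name HAVING COUNT(*) > 1

Result:
name 
-----
Alice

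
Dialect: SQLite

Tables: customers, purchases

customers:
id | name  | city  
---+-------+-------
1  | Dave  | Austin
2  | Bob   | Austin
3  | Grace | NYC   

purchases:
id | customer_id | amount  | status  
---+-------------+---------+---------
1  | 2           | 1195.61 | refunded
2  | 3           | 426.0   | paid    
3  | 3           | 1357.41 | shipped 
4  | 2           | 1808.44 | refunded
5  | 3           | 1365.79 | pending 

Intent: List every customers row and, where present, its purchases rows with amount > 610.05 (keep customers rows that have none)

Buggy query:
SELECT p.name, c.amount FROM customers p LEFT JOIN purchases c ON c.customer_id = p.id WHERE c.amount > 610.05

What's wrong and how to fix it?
Bug: A WHERE condition on the right-hand table after LEFT JOIN drops unmatched parents

Fix: Put 'c.amount > 610.05' in the JOIN's ON clause instead of WHERE

Corrected query:
SELECT p.name, c.amount FROM customers p LEFT JOIN purchases c ON c.customer_id = p.id AND c.amount > 610.05

Result:
name  | amount 
------+--------
Dave  | NULL   
Bob   | 1195.61
Bob   | 1808.44
Grace | 1357.41
Grace | 1365.79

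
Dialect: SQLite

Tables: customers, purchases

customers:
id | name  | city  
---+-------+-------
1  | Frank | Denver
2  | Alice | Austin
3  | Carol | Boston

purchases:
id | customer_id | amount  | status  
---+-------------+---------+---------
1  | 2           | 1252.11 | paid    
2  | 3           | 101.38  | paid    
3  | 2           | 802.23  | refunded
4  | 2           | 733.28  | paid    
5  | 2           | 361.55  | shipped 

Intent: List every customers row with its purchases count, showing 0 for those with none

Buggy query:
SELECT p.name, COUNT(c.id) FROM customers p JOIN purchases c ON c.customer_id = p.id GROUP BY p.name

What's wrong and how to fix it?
Bug: INNER JOIN drops customers rows that have no matching purchases rows

Fix: Switch to LEFT JOIN to retain unmatched parent rows

Corrected query:
SELECT p.name, COUNT(c.id) FROM customers p LEFT JOIN purchases c ON c.customer_id = p.id GROUP BY p.name

Result:
name  | COUNT(c.id)
------+------------
Alice | 4          
Carol | 1          
Frank | 0          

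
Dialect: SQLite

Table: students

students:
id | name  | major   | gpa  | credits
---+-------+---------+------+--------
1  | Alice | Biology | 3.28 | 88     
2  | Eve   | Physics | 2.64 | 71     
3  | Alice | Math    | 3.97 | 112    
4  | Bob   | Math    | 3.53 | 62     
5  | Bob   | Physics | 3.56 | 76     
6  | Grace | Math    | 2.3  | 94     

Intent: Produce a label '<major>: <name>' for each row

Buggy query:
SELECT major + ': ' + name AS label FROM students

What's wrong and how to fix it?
Bug: SQLite uses || for string concatenation; + coerces text to numbers (yielding 0)

Fix: Use the || operator for string concatenation

Corrected query:
SELECT major || ': ' || name AS label FROM students

Result:
label         
--------------
Biology: Alice
Physics: Eve  
Math: Alice   
Math: Bob     
Physics: Bob  
Math: Grace   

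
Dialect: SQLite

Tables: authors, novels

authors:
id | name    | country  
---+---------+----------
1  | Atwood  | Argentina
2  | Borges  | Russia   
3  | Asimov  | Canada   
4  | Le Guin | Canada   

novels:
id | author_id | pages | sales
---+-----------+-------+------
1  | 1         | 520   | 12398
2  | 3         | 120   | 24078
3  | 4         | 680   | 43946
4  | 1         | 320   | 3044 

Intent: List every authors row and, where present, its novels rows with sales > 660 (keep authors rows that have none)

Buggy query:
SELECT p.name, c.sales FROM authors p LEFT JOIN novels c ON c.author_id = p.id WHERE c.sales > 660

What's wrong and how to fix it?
Bug: Filtering c.sales in WHERE discards the NULL rows produced by LEFT JOIN, turning it into an inner join

Fix: Put 'c.sales > 660' in the JOIN's ON clause instead of WHERE

Corrected query:
SELECT p.name, c.sales FROM authors p LEFT JOIN novels c ON c.author_id = p.id AND c.sales > 660

Result:
name    | sales
--------+------
Atwood  | 3044 
Atwood  | 12398
Borges  | NULL 
Asimov  | 24078
Le Guin | 43946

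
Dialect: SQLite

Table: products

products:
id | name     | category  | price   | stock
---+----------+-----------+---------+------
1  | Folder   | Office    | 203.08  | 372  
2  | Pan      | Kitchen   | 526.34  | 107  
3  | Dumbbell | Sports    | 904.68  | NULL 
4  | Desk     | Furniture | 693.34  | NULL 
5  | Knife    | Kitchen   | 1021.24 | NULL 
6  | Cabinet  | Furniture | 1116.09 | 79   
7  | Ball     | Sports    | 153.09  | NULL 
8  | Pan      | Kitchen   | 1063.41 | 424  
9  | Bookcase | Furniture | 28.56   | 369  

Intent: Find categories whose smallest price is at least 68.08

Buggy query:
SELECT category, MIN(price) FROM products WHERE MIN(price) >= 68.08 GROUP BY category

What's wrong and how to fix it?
Bug: MIN() in WHERE is a misuse of aggregate

Fix: Use HAVING for the per-group MIN condition

Corrected query:
SELECT category, MIN(price) FROM products GROUP BY category HAVING MIN(price) >= 68.08

Result:
category | MIN(price)
---------+-----------
Kitchen  | 526.34    
Office   | 203.08    
Sports   | 153.09    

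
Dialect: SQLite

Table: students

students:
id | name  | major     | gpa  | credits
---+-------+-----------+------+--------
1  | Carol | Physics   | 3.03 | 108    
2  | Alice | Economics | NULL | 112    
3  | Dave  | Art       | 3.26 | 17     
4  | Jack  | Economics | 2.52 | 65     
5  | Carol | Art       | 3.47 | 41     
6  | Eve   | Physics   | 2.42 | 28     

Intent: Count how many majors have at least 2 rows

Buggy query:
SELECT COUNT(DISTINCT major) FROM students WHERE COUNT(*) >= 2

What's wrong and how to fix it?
Bug: COUNT(*) cannot appear in WHERE; the per-group count doesn't exist yet

Fix: Use a subquery that GROUPs and filters with HAVING, then count its rows

Corrected query:
SELECT COUNT(*) FROM (SELECT major FROM students GROUP BY major HAVING COUNT(*) >= 2)

Result:
COUNT(*)
--------
3       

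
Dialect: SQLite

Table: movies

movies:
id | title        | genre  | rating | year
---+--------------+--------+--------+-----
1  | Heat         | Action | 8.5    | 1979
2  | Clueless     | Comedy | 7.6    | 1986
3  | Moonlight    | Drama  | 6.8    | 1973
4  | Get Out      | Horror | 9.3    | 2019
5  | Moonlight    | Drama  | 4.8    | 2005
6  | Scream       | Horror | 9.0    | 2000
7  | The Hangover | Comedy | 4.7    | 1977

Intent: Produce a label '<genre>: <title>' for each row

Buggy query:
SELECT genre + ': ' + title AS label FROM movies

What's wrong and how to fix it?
Bug: SQLite uses || for string concatenation; + coerces text to numbers (yielding 0)

Fix: Replace + with || to concatenate text

Corrected query:
SELECT genre || ': ' || title AS label FROM movies

Result:
label               
--------------------
Action: Heat        
Comedy: Clueless    
Drama: Moonlight    
Horror: Get Out     
Drama: Moonlight    
Horror: Scream      
Comedy: The Hangover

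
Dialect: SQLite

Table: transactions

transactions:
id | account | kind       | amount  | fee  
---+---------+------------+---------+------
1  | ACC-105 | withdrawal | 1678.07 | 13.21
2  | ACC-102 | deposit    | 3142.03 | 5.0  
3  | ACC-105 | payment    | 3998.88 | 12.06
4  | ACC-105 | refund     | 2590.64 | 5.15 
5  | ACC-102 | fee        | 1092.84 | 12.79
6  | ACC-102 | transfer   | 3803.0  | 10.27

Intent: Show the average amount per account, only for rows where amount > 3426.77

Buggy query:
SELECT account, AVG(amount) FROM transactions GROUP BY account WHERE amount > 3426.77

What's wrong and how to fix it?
Bug: WHERE cannot follow GROUP BY

Fix: Place WHERE between FROM and GROUP BY

Corrected query:
SELECT account, AVG(amount) FROM transactions WHERE amount > 3426.77 GROUP BY account

Result:
account | AVG(amount)
--------+------------
ACC-102 | 3803       
ACC-105 | 3998.88    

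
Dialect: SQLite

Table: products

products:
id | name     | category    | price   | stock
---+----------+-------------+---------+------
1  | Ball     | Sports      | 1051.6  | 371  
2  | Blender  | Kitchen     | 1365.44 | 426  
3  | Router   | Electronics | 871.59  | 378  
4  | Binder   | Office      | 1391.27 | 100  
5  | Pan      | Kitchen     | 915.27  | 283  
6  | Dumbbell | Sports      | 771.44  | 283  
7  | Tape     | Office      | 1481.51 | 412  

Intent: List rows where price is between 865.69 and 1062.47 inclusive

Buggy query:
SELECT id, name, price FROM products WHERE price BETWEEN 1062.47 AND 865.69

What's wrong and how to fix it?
Bug: BETWEEN expects the lower bound first; with 1062.47 AND 865.69 the range is empty

Fix: Write BETWEEN 865.69 AND 1062.47

Corrected query:
SELECT id, name, price FROM products WHERE price BETWEEN 865.69 AND 1062.47

Result:
id | name   | price 
---+--------+-------
1  | Ball   | 1051.6
3  | Router | 871.59
5  | Pan    | 915.27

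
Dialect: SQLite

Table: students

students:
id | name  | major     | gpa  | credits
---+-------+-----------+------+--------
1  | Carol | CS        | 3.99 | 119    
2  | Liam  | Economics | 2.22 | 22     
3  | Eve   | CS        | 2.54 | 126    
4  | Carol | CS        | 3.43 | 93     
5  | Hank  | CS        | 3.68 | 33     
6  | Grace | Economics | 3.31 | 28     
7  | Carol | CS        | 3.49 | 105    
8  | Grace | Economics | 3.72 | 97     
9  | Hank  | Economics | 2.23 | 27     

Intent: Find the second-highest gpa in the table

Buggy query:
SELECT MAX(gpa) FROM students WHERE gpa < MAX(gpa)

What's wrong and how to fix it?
Bug: The inner MAX is an aggregate inside WHERE, which is not allowed

Fix: Put the inner MAX in a scalar subquery

Corrected query:
SELECT MAX(gpa) FROM students WHERE gpa < (SELECT MAX(gpa) FROM students)

Result:
MAX(gpa)
--------
3.72    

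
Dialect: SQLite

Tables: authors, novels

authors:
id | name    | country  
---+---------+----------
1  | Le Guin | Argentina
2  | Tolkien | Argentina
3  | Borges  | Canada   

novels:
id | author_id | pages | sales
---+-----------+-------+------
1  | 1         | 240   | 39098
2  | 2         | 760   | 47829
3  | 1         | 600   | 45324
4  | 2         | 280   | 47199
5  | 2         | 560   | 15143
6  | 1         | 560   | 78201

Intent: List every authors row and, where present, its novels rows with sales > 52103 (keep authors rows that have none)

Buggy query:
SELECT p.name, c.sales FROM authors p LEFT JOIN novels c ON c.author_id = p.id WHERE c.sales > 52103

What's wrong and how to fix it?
Bug: Filtering c.sales in WHERE discards the NULL rows produced by LEFT JOIN, turning it into an inner join

Fix: Put 'c.sales > 52103' in the JOIN's ON clause instead of WHERE

Corrected query:
SELECT p.name, c.sales FROM authors p LEFT JOIN novels c ON c.author_id = p.id AND c.sales > 52103

Result:
name    | sales
--------+------
Le Guin | 78201
Tolkien | NULL 
Borges  | NULL 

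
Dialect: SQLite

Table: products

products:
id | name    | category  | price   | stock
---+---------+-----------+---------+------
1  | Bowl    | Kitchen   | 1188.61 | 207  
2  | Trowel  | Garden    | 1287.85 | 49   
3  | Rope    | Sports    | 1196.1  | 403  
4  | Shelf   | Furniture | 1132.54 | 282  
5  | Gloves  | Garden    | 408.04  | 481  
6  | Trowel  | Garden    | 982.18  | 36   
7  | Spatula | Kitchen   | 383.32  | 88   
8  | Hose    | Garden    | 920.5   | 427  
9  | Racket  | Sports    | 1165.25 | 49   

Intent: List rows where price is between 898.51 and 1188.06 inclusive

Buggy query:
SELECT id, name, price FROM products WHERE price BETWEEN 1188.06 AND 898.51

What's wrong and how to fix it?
Bug: The bounds are reversed; BETWEEN a AND b requires a <= b to match anything

Fix: Swap the bounds so the smaller value comes first

Corrected query:
SELECT id, name, price FROM products WHERE price BETWEEN 898.51 AND 1188.06

Result:
id | name   | price  
---+--------+--------
4  | Shelf  | 1132.54
6  | Trowel | 982.18 
8  | Hose   | 920.5  
9  | Racket | 1165.25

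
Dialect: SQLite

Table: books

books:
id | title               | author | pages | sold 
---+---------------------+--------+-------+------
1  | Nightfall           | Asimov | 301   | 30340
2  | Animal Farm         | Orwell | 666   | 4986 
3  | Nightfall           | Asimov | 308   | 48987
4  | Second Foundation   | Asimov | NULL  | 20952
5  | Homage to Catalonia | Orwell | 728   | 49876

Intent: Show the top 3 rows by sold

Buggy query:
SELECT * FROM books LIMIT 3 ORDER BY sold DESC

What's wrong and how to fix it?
Bug: ORDER BY cannot follow LIMIT; LIMIT is the final clause

Fix: Swap the clauses: ORDER BY first, then LIMIT

Corrected query:
SELECT * FROM books ORDER BY sold DESC LIMIT 3

Result:
id | title               | author | pages | sold 
---+---------------------+--------+-------+------
5  | Homage to Catalonia | Orwell | 728   | 49876
3  | Nightfall           | Asimov | 308   | 48987
1  | Nightfall           | Asimov | 301   | 30340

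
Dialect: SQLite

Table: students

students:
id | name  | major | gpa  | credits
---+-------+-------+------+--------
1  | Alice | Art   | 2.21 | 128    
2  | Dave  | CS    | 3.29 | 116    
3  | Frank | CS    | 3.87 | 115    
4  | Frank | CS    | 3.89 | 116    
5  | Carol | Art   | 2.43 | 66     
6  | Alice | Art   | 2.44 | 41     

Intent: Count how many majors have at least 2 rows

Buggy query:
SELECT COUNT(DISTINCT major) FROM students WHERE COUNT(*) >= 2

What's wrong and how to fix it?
Bug: COUNT(*) cannot appear in WHERE; the per-group count doesn't exist yet

Fix: Use a subquery that GROUPs and filters with HAVING, then count its rows

Corrected query:
SELECT COUNT(*) FROM (SELECT major FROM students GROUP BY major HAVING COUNT(*) >= 2)

Result:
COUNT(*)
--------
2       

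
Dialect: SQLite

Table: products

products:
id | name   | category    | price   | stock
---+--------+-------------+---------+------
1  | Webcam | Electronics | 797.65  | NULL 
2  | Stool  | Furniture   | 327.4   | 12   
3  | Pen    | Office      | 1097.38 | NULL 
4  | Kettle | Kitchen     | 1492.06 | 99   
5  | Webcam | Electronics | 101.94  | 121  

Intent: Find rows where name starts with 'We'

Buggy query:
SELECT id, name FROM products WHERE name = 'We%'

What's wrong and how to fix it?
Bug: Wildcards only work with LIKE; '=' treats '%' as a literal character

Fix: Use LIKE for wildcard pattern matching

Corrected query:
SELECT id, name FROM products WHERE name LIKE 'We%'

Result:
id | name  
---+-------
1  | Webcam
5  | Webcam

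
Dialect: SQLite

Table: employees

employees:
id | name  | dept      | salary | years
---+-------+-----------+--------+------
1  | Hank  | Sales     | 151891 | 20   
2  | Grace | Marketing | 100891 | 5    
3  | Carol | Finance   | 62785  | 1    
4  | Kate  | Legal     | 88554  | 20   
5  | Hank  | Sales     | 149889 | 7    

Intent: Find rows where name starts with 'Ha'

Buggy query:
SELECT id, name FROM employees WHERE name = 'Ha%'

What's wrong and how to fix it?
Bug: Wildcards only work with LIKE; '=' treats '%' as a literal character

Fix: Use LIKE for wildcard pattern matching

Corrected query:
SELECT id, name FROM employees WHERE name LIKE 'Ha%'

Result:
id | name
---+-----
1  | Hank
5  | Hank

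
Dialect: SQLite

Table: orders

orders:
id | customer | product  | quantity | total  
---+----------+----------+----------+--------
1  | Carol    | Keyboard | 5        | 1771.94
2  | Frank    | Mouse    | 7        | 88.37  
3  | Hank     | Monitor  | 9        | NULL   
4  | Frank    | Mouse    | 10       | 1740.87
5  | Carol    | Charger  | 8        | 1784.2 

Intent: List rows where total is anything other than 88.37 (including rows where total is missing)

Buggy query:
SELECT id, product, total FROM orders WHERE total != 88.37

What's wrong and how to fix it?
Bug: Inequality against NULL is unknown, not true; rows with NULL are dropped

Fix: Handle NULL separately with IS NULL alongside the inequality

Corrected query:
SELECT id, product, total FROM orders WHERE total != 88.37 OR total IS NULL

Result:
id | product  | total  
---+----------+--------
1  | Keyboard | 1771.94
3  | Monitor  | NULL   
4  | Mouse    | 1740.87
5  | Charger  | 1784.2 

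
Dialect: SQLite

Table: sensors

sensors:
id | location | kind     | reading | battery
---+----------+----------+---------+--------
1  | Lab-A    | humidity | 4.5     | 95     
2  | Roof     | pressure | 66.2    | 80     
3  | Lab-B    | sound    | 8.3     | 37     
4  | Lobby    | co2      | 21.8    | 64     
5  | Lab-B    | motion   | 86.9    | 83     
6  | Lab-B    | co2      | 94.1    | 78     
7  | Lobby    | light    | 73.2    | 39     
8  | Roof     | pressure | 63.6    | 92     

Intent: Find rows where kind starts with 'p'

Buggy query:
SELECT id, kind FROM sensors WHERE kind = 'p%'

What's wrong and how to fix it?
Bug: '=' compares the literal string including the % character; pattern matching needs LIKE

Fix: Use LIKE for wildcard pattern matching

Corrected query:
SELECT id, kind FROM sensors WHERE kind LIKE 'p%'

Result:
id | kind    
---+---------
2  | pressure
8  | pressure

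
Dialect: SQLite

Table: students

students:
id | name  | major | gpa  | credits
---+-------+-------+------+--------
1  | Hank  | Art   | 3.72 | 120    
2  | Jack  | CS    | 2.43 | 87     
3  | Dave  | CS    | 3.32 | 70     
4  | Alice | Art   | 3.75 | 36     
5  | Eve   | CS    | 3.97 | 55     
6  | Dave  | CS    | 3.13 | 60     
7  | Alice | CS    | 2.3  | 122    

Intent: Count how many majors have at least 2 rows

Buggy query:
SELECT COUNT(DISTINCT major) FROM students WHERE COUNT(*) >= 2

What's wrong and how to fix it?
Bug: COUNT(*) cannot appear in WHERE; the per-group count doesn't exist yet

Fix: Group first with HAVING COUNT(*) >= 2, then COUNT the resulting groups

Corrected query:
SELECT COUNT(*) FROM (SELECT major FROM students GROUP BY major HAVING COUNT(*) >= 2)

Result:
COUNT(*)
--------
2       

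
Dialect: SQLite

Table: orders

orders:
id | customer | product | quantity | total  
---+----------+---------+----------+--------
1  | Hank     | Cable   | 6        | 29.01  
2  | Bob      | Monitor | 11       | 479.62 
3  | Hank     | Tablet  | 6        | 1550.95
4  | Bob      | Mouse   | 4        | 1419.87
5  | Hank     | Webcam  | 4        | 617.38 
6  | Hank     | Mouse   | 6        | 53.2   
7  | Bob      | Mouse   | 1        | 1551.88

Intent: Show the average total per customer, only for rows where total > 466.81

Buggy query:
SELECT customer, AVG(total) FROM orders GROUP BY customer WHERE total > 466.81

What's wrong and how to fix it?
Bug: Row-level WHERE must come before GROUP BY in the clause order

Fix: Move the WHERE clause before GROUP BY

Corrected query:
SELECT customer, AVG(total) FROM orders WHERE total > 466.81 GROUP BY customer

Result:
customer | AVG(total) 
---------+------------
Bob      | 1150.456667
Hank     | 1084.165   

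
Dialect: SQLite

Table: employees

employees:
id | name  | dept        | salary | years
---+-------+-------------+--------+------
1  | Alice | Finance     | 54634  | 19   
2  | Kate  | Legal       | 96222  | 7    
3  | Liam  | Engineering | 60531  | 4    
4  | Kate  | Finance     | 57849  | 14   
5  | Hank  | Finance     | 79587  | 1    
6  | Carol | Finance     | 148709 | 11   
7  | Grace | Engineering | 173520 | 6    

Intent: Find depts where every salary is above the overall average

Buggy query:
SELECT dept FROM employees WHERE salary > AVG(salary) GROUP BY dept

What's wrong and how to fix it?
Bug: WHERE evaluates per row before aggregation, so AVG() is unavailable

Fix: Use a subquery for AVG and a HAVING MIN(...) filter so the condition holds for every row in the group

Corrected query:
SELECT dept FROM employees GROUP BY dept HAVING MIN(salary) > (SELECT AVG(salary) FROM employees)

Result:
dept 
-----
Legal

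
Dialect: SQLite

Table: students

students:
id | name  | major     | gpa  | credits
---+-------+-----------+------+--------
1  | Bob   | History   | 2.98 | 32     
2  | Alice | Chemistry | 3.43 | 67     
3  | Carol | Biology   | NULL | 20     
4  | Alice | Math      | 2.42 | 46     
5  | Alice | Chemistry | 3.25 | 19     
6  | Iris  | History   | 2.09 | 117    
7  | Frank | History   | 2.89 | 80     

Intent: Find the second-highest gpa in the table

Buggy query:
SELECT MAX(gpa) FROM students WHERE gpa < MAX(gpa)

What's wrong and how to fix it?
Bug: The inner MAX is an aggregate inside WHERE, which is not allowed

Fix: Put the inner MAX in a scalar subquery

Corrected query:
SELECT MAX(gpa) FROM students WHERE gpa < (SELECT MAX(gpa) FROM students)

Result:
MAX(gpa)
--------
3.25    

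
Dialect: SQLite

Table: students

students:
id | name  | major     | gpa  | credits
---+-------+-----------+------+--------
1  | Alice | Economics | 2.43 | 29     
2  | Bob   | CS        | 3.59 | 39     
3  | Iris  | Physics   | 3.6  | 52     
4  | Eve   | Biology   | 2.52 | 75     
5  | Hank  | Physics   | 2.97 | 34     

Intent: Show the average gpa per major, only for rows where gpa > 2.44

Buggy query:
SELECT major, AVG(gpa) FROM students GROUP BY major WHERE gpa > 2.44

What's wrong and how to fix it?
Bug: Row-level WHERE must come before GROUP BY in the clause order

Fix: Move the WHERE clause before GROUP BY

Corrected query:
SELECT major, AVG(gpa) FROM students WHERE gpa > 2.44 GROUP BY major

Result:
major   | AVG(gpa)
--------+---------
Biology | 2.52    
CS      | 3.59    
Physics | 3.285   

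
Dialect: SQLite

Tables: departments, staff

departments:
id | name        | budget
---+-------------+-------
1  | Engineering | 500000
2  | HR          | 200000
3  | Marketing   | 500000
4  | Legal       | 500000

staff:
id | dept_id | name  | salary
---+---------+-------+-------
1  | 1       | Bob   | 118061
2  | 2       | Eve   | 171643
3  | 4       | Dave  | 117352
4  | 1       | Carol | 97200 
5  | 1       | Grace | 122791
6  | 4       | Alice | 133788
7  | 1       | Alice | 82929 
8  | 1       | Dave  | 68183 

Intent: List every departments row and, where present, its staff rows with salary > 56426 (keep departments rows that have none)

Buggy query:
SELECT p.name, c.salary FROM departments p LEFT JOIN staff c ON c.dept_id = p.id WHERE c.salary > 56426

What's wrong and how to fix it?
Bug: Filtering c.salary in WHERE discards the NULL rows produced by LEFT JOIN, turning it into an inner join

Fix: Put 'c.salary > 56426' in the JOIN's ON clause instead of WHERE

Corrected query:
SELECT p.name, c.salary FROM departments p LEFT JOIN staff c ON c.dept_id = p.id AND c.salary > 56426

Result:
name        | salary
------------+-------
Engineering | 68183 
Engineering | 82929 
Engineering | 97200 
Engineering | 118061
Engineering | 122791
HR          | 171643
Marketing   | NULL  
Legal       | 117352
Legal       | 133788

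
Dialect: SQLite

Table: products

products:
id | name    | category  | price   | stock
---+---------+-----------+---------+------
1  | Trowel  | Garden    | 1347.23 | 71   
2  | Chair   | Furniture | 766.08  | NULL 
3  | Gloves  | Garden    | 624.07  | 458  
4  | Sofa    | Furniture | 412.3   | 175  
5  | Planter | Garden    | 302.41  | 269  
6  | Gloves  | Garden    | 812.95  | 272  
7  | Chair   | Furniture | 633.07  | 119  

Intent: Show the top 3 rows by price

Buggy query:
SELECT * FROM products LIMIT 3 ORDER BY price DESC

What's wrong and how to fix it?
Bug: LIMIT must come after ORDER BY

Fix: Sort with ORDER BY, then apply LIMIT

Corrected query:
SELECT * FROM products ORDER BY price DESC LIMIT 3

Result:
id | name   | category  | price   | stock
---+--------+-----------+---------+------
1  | Trowel | Garden    | 1347.23 | 71   
6  | Gloves | Garden    | 812.95  | 272  
2  | Chair  | Furniture | 766.08  | NULL 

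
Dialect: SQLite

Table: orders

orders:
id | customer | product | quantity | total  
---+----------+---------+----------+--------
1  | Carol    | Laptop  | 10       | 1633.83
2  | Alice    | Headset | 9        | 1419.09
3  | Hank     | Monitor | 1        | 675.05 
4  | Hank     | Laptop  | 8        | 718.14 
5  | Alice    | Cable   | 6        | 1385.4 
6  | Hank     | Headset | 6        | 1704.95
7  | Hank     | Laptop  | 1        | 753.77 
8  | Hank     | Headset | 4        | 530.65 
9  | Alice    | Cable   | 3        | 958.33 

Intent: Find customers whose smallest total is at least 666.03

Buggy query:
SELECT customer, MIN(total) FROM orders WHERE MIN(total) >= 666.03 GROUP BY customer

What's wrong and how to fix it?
Bug: Aggregates like MIN are computed per group after WHERE runs

Fix: Replace WHERE with HAVING after the GROUP BY

Corrected query:
SELECT customer, MIN(total) FROM orders GROUP BY customer HAVING MIN(total) >= 666.03

Result:
customer | MIN(total)
---------+-----------
Alice    | 958.33    
Carol    | 1633.83   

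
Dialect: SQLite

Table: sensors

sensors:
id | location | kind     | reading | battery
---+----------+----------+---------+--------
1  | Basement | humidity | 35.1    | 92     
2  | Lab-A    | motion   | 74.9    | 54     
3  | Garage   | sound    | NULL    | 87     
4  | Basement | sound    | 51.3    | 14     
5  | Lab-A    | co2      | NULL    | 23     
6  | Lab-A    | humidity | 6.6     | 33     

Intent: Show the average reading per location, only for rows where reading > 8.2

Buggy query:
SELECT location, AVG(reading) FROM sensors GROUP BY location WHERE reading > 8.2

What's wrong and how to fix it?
Bug: Row-level WHERE must come before GROUP BY in the clause order

Fix: Place WHERE between FROM and GROUP BY

Corrected query:
SELECT location, AVG(reading) FROM sensors WHERE reading > 8.2 GROUP BY location

Result:
location | AVG(reading)
---------+-------------
Basement | 43.2        
Lab-A    | 74.9        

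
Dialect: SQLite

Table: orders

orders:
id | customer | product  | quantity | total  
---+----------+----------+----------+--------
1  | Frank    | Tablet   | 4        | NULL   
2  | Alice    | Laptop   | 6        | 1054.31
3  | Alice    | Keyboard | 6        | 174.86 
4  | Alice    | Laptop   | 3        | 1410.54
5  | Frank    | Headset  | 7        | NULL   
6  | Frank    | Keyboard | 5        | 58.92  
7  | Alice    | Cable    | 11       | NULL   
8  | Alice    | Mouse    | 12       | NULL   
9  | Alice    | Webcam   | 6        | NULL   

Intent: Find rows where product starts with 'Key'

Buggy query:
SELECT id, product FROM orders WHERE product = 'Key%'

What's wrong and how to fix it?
Bug: Wildcards only work with LIKE; '=' treats '%' as a literal character

Fix: Replace '=' with LIKE so 'Key%' is treated as a pattern

Corrected query:
SELECT id, product FROM orders WHERE product LIKE 'Key%'

Result:
id | product 
---+---------
3  | Keyboard
6  | Keyboard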